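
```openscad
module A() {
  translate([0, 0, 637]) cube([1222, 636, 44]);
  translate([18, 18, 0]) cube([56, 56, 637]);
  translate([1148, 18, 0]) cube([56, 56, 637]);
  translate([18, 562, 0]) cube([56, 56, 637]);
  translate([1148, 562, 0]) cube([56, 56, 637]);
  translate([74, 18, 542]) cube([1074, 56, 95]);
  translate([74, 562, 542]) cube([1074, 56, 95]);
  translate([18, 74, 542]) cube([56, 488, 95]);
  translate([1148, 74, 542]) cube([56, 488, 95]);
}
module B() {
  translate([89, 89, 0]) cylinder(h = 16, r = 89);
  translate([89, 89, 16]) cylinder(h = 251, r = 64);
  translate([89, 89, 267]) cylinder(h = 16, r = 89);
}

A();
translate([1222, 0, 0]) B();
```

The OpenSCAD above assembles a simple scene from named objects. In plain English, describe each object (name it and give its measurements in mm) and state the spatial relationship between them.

A is a table with a 1222×636 mm rectangular top, 44 mm thick, top surface at z = 681 mm, supported by four 56×56 mm square legs, each inset 18 mm from the nearest pair of top edges, running from the floor. Four apron rails, 56 mm thick and 95 mm tall, run between adjacent legs with their top edges flush with the underside of the top and their outer faces flush with the legs' outer faces.

B is a spool: two coaxial disc flanges of radius 89 mm and thickness 16 mm, joined by a core cylinder of radius 64 mm and height 251 mm. The lower flange rests on z = 0 and the three cylinders share a vertical axis.

The spool is against the table's +x side, with their −y faces flush.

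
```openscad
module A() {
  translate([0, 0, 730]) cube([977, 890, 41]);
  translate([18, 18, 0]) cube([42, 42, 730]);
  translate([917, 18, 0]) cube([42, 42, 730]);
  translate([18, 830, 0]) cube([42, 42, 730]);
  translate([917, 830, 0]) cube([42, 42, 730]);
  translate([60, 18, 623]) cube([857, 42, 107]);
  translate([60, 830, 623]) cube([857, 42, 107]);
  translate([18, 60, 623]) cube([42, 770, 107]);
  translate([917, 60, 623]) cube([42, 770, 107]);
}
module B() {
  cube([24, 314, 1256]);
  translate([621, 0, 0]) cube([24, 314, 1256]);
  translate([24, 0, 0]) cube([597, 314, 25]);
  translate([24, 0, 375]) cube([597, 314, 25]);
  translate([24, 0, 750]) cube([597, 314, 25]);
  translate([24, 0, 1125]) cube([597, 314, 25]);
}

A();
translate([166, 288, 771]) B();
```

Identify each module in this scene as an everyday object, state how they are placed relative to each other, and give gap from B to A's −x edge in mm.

The bookshelf's min-x is at 166; the table's min-x is 0; gap = 166 mm.

A is a table. B is a bookshelf. The bookshelf is on top of the table, centred. The gap from the bookshelf to the table's −x edge is 166 mm.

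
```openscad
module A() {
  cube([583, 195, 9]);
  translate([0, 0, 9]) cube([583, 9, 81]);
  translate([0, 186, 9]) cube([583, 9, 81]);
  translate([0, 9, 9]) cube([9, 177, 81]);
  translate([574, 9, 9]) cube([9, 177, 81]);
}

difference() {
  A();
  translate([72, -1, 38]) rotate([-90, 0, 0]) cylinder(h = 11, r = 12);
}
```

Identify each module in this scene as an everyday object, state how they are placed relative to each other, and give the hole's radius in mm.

A is an open box. The open box has a circular hole through its front wall. The hole's radius is 12 mm.

The subtracted cylinder has r = 12 mm.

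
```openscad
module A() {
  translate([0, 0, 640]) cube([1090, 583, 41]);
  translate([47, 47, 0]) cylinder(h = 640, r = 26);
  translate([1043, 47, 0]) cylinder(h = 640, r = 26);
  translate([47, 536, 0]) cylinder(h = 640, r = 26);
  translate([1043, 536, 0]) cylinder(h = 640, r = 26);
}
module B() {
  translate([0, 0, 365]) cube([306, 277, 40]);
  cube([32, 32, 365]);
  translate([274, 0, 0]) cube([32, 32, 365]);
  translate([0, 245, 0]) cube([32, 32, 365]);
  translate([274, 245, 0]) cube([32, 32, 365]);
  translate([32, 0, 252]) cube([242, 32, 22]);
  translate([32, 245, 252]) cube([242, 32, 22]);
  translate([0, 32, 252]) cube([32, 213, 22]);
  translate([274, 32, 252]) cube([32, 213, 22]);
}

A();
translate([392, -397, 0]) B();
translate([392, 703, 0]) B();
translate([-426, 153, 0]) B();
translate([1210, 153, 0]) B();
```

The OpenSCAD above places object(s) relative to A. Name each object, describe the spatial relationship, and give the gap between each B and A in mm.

Each stool's nearest face is 120 mm from the table's bounding box.

A is a table. B is a stool. Four stools sit around the table at the −y, +y, −x, +x sides. The gap between each stool and the table is 120 mm.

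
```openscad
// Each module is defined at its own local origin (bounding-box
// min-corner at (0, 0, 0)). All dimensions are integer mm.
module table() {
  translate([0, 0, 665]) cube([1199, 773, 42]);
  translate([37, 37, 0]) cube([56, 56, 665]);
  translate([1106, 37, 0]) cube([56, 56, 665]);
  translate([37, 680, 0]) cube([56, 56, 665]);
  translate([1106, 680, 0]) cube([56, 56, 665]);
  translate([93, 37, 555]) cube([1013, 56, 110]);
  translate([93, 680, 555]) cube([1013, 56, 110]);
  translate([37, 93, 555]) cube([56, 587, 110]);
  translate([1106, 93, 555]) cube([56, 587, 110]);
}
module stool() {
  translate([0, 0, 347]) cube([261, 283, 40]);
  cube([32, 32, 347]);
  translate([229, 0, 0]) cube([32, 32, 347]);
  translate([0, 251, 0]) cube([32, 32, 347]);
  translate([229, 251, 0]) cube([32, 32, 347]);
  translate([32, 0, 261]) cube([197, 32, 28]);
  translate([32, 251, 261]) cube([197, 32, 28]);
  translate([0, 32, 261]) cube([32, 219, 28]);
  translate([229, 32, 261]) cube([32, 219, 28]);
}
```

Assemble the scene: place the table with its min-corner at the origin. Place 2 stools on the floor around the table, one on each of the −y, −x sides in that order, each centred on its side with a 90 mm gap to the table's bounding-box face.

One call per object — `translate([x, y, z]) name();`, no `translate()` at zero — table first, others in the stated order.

table();
translate([469, -373, 0]) stool();
translate([-351, 245, 0]) stool();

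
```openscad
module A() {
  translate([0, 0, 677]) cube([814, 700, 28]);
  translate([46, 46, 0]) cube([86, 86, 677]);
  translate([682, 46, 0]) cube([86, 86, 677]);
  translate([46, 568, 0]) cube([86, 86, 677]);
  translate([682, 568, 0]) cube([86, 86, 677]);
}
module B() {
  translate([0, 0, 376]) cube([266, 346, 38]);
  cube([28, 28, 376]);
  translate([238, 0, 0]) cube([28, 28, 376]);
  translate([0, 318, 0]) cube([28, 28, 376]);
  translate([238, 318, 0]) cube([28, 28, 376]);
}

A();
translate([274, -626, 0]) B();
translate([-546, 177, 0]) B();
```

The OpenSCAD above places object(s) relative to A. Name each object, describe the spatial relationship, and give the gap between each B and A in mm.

Each stool's nearest face is 280 mm from the table's bounding box.

A is a table. B is a stool. Two stools sit around the table at the −y, −x sides. The gap between each stool and the table is 280 mm.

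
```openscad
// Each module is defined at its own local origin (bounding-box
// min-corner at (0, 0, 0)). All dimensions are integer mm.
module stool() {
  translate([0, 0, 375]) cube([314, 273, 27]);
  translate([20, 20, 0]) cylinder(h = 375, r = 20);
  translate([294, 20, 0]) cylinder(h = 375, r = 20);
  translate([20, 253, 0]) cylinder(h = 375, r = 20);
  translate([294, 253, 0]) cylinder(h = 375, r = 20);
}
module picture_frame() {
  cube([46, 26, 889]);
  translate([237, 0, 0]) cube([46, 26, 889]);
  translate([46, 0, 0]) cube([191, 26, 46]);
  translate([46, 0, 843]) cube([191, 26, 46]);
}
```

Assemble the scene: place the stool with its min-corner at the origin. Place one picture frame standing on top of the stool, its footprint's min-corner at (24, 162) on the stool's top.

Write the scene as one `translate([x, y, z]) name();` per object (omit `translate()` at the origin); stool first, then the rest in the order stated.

stool();
translate([24, 162, 402]) picture_frame();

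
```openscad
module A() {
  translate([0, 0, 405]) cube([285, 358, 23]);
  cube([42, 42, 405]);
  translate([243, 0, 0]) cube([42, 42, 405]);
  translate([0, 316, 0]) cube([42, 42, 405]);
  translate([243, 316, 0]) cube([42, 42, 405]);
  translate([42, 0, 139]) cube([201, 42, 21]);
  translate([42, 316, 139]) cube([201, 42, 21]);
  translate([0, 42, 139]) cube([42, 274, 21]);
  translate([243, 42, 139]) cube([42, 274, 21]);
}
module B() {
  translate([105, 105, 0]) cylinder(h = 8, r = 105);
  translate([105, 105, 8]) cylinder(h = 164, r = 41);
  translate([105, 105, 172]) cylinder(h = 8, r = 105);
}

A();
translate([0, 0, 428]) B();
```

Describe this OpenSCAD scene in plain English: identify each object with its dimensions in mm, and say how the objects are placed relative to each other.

A is a simple wooden stool: a rectangular seat 285 mm (x) by 358 mm (y), 23 mm thick, top face at z = 428 mm, on four square legs, each 42×42 mm in cross-section. The legs rest on z = 0, each flush with a corner of the seat. Four stretchers, 42 mm wide and 21 mm tall, connect adjacent legs with their undersides at z = 139 mm, each running between the inner faces of the legs it joins and aligned with the legs' outer faces on the other axis.

B is a spool: two coaxial disc flanges of radius 105 mm and thickness 8 mm, joined by a core cylinder of radius 41 mm and height 164 mm. The lower flange rests on z = 0 and the three cylinders share a vertical axis.

The spool is on top of the stool.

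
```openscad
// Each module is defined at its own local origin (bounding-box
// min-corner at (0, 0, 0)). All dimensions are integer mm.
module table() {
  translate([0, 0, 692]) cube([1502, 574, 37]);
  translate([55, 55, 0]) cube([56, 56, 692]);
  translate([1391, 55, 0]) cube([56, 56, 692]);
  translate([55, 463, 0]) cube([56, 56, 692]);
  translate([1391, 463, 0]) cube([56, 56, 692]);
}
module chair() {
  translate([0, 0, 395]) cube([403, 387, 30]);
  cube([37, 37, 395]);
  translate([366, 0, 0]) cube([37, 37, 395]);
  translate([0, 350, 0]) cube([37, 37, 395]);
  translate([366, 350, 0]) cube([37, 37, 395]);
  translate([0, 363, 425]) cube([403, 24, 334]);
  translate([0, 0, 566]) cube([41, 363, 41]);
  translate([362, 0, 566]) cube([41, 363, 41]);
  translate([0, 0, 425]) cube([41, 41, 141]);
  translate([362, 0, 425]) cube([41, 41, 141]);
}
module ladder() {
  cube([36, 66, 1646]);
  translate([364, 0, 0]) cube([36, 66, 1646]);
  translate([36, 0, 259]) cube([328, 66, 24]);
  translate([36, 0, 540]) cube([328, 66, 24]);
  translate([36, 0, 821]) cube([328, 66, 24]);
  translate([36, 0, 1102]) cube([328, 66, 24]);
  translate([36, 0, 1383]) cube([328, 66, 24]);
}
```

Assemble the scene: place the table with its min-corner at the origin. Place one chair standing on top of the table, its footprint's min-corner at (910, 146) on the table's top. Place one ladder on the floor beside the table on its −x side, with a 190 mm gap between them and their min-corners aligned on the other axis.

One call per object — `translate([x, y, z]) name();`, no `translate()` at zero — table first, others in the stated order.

table();
translate([910, 146, 729]) chair();
translate([-590, 0, 0]) ladder();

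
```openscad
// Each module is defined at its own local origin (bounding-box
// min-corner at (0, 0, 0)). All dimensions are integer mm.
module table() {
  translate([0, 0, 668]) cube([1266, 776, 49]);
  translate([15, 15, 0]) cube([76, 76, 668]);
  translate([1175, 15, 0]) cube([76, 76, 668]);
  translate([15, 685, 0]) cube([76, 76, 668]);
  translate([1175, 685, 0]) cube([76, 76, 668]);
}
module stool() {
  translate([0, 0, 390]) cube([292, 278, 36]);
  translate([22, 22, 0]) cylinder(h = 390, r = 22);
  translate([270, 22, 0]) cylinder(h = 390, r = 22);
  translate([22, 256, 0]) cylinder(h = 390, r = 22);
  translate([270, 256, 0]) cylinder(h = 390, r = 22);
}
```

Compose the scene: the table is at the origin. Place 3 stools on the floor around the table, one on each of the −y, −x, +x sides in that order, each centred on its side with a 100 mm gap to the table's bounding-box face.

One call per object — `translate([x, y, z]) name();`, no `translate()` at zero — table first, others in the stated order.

table();
translate([487, -378, 0]) stool();
translate([-392, 249, 0]) stool();
translate([1366, 249, 0]) stool();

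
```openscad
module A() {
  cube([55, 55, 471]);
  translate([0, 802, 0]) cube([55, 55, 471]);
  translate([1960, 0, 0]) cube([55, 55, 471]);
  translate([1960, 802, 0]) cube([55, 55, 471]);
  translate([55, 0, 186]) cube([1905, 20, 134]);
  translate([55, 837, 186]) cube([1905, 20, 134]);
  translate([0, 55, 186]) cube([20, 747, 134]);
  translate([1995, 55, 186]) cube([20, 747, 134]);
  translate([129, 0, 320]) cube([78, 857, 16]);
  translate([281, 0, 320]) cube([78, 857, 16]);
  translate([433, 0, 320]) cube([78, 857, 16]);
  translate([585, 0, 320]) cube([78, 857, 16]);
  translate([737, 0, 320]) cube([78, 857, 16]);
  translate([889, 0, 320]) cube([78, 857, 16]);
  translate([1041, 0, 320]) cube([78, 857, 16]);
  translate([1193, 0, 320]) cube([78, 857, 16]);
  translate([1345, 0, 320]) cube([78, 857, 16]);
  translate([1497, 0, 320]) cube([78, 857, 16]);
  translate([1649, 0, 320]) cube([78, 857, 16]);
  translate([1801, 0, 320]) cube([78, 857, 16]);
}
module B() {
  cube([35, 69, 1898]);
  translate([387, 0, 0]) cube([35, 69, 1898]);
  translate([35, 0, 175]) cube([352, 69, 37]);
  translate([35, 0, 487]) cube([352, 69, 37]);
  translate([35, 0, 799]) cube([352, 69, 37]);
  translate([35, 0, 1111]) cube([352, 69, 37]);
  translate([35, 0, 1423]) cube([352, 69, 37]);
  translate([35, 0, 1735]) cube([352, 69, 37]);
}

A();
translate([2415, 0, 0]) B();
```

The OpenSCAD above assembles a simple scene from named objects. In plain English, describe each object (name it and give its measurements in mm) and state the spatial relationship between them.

A is a bed frame 2015 mm long (x) by 857 mm wide (y). Four 55×55 mm corner posts, 471 mm tall, at the corners of the footprint. Four rails of 20 mm thickness and 134 mm height run between adjacent posts with their undersides at z = 186 mm, their outer faces flush with the outside of the frame (the two x-running rails run between the posts' inner faces; the two y-running rails run between the posts' inner faces). 12 slats, each 78 mm wide (x) and 16 mm thick, lie across the top of the two x-running rails, running the full 857 mm width of the frame in y; the slats are evenly spaced along x between the inner faces of the end posts with equal gaps (rounded down to the nearest mm) at the −x end and between each pair — any rounding remainder accumulates at the +x end.

B is a wooden ladder with two side rails of 35×69 mm section and 1898 mm height, set 422 mm apart overall. Between them run 6 rectangular rungs (69 mm deep, 37 mm thick), front faces flush with the rails' −y face. The bottom of the first rung is 175 mm above the floor and each subsequent rung is 312 mm higher than the one below.

The ladder is on the floor beside the bed frame on its +x side.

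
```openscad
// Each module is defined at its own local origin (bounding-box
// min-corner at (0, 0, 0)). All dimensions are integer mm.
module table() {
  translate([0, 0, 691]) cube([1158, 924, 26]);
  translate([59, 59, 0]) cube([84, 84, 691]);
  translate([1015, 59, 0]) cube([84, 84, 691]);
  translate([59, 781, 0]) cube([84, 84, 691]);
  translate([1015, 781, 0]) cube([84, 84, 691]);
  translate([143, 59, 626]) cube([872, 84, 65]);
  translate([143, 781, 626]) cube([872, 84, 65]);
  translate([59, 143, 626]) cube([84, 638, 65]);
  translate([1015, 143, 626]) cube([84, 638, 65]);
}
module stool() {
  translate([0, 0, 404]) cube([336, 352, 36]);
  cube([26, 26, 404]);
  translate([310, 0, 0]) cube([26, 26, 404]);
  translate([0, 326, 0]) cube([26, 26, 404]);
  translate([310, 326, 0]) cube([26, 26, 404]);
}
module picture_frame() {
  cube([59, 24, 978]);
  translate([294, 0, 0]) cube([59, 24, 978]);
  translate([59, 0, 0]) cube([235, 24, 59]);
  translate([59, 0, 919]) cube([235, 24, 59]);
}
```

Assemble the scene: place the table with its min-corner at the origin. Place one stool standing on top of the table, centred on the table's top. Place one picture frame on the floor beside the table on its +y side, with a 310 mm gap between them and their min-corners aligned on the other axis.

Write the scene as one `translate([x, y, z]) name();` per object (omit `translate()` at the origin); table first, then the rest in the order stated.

table();
translate([411, 286, 717]) stool();
translate([0, 1234, 0]) picture_frame();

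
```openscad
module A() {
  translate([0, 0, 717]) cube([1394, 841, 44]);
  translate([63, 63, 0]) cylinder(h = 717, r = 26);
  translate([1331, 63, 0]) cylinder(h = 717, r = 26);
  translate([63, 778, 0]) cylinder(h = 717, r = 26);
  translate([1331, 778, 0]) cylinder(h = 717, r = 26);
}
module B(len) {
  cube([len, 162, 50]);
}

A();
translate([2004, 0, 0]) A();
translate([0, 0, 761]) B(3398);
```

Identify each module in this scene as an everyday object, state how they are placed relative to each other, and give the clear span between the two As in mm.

A is a table. B is a beam. A beam spans the tops of two tables. The clear span between the two tables is 610 mm.

Second table starts at x = 2004; first ends at x = 1394; clear span = 2004 − 1394 = 610 mm.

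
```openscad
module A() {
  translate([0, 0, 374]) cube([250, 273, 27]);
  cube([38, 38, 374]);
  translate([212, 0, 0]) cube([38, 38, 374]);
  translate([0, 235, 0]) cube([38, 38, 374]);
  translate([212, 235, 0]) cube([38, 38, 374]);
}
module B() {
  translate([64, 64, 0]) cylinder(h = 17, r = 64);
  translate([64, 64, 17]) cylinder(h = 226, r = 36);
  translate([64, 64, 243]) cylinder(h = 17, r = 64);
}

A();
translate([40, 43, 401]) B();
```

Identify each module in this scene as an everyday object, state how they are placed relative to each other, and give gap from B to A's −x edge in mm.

The spool's min-x is at 40; the stool's min-x is 0; gap = 40 mm.

A is a stool. B is a spool. The spool is on top of the stool. The gap from the spool to the stool's −x edge is 40 mm.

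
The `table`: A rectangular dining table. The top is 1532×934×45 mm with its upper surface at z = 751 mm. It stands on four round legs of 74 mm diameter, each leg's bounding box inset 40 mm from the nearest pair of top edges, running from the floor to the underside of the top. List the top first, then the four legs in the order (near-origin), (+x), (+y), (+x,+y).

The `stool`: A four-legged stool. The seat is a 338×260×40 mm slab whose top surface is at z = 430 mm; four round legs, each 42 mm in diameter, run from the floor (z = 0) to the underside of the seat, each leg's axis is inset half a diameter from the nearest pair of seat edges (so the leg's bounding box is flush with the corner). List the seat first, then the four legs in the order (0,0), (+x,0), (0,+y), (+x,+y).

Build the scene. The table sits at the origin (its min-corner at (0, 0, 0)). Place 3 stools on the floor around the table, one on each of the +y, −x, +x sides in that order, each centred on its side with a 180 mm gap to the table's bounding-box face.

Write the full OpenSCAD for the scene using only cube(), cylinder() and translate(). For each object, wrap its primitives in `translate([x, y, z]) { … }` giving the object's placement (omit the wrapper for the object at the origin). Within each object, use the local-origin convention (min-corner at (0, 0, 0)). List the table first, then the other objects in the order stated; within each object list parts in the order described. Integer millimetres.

translate([0, 0, 706]) cube([1532, 934, 45]);
translate([77, 77, 0]) cylinder(h = 706, r = 37);
translate([1455, 77, 0]) cylinder(h = 706, r = 37);
translate([77, 857, 0]) cylinder(h = 706, r = 37);
translate([1455, 857, 0]) cylinder(h = 706, r = 37);
translate([597, 1114, 0]) {
  translate([0, 0, 390]) cube([338, 260, 40]);
  translate([21, 21, 0]) cylinder(h = 390, r = 21);
  translate([317, 21, 0]) cylinder(h = 390, r = 21);
  translate([21, 239, 0]) cylinder(h = 390, r = 21);
  translate([317, 239, 0]) cylinder(h = 390, r = 21);
}
translate([-518, 337, 0]) {
  translate([0, 0, 390]) cube([338, 260, 40]);
  translate([21, 21, 0]) cylinder(h = 390, r = 21);
  translate([317, 21, 0]) cylinder(h = 390, r = 21);
  translate([21, 239, 0]) cylinder(h = 390, r = 21);
  translate([317, 239, 0]) cylinder(h = 390, r = 21);
}
translate([1712, 337, 0]) {
  translate([0, 0, 390]) cube([338, 260, 40]);
  translate([21, 21, 0]) cylinder(h = 390, r = 21);
  translate([317, 21, 0]) cylinder(h = 390, r = 21);
  translate([21, 239, 0]) cylinder(h = 390, r = 21);
  translate([317, 239, 0]) cylinder(h = 390, r = 21);
}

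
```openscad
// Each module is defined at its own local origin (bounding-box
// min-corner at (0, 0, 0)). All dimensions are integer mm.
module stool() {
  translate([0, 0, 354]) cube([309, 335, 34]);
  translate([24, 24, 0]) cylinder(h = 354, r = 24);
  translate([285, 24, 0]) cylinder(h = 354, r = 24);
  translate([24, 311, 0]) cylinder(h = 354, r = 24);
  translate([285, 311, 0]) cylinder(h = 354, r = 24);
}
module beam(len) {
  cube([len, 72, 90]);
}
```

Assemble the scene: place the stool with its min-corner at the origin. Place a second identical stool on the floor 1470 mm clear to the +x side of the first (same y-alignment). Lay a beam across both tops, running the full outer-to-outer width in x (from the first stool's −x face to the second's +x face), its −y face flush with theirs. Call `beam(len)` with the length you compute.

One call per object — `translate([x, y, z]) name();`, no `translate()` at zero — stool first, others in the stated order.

stool();
translate([1779, 0, 0]) stool();
translate([0, 0, 388]) beam(2088);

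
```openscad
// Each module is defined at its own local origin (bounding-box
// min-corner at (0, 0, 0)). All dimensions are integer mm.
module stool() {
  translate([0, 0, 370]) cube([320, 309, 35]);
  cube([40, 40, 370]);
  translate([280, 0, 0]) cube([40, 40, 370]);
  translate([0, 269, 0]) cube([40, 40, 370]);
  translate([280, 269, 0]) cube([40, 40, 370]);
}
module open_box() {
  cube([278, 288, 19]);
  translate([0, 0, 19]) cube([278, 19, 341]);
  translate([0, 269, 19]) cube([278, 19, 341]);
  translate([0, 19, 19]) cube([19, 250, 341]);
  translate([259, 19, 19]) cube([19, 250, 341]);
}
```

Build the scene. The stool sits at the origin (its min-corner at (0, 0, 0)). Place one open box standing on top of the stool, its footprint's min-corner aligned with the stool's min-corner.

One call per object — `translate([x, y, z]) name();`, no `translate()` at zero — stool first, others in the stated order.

stool();
translate([0, 0, 405]) open_box();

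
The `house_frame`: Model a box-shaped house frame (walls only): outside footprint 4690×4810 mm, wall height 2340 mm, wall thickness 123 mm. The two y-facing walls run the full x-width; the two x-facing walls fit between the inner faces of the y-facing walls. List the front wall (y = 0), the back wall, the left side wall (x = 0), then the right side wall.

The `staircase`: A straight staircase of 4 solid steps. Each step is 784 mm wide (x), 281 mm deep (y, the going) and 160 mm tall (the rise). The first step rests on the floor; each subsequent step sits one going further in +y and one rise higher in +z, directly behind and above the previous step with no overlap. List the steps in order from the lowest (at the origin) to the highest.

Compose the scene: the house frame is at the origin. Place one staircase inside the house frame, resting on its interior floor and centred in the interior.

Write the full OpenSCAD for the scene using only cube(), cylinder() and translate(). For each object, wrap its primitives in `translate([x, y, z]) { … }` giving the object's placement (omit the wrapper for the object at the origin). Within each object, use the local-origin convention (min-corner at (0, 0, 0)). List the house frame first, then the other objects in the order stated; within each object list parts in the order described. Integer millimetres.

cube([4690, 123, 2340]);
translate([0, 4687, 0]) cube([4690, 123, 2340]);
translate([0, 123, 0]) cube([123, 4564, 2340]);
translate([4567, 123, 0]) cube([123, 4564, 2340]);
translate([1953, 1843, 0]) {
  cube([784, 281, 160]);
  translate([0, 281, 160]) cube([784, 281, 160]);
  translate([0, 562, 320]) cube([784, 281, 160]);
  translate([0, 843, 480]) cube([784, 281, 160]);
}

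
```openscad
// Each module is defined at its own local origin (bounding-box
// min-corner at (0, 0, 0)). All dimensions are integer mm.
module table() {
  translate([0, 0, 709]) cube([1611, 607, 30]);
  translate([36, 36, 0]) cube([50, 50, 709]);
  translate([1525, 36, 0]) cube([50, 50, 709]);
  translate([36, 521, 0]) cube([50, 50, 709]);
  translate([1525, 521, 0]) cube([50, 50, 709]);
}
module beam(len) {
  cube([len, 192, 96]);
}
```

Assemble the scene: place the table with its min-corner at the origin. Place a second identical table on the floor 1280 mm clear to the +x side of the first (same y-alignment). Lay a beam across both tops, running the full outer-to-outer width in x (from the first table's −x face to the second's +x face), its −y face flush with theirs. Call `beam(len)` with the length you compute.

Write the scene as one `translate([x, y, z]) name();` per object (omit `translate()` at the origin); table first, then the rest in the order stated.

table();
translate([2891, 0, 0]) table();
translate([0, 0, 739]) beam(4502);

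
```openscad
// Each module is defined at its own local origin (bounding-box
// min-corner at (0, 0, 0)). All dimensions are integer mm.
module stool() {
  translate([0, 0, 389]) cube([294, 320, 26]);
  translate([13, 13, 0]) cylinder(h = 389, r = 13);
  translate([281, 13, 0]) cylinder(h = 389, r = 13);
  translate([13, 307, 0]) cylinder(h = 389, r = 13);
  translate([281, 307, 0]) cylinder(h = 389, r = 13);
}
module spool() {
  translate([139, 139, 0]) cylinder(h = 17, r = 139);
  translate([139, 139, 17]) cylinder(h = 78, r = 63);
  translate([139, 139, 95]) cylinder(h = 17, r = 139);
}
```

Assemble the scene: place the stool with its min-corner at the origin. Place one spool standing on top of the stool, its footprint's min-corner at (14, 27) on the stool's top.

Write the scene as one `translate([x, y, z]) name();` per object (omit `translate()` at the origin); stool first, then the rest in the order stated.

stool();
translate([14, 27, 415]) spool();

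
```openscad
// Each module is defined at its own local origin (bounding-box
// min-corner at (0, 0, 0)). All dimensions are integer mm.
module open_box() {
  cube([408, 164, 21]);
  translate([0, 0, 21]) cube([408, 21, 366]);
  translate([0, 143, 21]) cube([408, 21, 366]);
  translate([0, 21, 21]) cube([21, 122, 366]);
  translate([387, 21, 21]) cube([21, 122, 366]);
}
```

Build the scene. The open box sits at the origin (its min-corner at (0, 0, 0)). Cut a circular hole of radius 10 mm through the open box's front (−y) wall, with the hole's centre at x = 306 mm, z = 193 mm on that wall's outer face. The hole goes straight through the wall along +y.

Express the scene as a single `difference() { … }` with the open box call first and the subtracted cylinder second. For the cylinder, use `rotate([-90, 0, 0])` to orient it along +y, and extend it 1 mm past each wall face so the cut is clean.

difference() {
  open_box();
  translate([306, -1, 193]) rotate([-90, 0, 0]) cylinder(h = 23, r = 10);
}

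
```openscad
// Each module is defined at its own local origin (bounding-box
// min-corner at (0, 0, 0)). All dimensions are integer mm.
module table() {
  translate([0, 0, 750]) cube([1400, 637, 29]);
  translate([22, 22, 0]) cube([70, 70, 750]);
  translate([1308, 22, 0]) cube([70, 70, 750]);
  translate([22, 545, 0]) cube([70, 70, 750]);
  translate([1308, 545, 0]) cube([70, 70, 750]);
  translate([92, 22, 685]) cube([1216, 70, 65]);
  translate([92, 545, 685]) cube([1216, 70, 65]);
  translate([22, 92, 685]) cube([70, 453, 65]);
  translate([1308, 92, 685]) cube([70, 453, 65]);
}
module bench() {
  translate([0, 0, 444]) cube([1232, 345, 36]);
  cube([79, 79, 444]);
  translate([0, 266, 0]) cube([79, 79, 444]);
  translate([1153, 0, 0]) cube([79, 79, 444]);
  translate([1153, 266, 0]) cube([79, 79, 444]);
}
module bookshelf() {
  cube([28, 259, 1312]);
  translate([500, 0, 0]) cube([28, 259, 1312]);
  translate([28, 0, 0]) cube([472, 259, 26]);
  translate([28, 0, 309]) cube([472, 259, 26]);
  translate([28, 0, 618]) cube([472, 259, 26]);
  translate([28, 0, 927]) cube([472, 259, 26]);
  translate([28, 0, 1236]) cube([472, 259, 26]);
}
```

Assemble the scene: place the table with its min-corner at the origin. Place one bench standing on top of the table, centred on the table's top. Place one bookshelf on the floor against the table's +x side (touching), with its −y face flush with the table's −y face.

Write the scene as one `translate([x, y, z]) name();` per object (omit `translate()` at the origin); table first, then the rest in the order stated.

table();
translate([84, 146, 779]) bench();
translate([1400, 0, 0]) bookshelf();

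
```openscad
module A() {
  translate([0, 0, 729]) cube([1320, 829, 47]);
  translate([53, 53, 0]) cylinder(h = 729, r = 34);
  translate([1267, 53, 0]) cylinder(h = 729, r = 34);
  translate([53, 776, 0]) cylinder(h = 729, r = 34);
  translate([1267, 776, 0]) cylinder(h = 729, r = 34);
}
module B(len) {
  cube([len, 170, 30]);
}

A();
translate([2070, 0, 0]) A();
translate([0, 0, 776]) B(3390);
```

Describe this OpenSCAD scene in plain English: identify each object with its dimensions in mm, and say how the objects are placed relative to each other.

A is a rectangular dining table. The top is 1320×829×47 mm with its upper surface at z = 776 mm. It stands on four round legs of 68 mm diameter, each leg's bounding box inset 19 mm from the nearest pair of top edges, running from the floor to the underside of the top.

B is a rectangular beam 3390 mm long (x), 170 mm deep (y), 30 mm thick (z).

The beam spans the tops of two tables placed 750 mm apart, resting at z = 776 mm.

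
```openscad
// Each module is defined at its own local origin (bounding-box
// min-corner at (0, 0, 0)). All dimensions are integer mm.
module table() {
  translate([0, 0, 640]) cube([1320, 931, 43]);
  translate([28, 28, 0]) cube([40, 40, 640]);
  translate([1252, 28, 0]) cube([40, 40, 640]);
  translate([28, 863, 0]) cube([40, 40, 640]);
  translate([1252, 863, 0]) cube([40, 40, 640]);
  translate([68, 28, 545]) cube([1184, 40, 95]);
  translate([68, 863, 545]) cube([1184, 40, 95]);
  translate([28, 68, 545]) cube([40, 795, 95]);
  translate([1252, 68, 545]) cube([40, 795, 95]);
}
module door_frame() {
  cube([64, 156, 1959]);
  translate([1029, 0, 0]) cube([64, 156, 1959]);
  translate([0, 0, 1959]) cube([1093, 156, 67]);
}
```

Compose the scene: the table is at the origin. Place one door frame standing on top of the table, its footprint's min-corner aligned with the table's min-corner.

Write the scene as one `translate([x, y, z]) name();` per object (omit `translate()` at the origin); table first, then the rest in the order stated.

table();
translate([0, 0, 683]) door_frame();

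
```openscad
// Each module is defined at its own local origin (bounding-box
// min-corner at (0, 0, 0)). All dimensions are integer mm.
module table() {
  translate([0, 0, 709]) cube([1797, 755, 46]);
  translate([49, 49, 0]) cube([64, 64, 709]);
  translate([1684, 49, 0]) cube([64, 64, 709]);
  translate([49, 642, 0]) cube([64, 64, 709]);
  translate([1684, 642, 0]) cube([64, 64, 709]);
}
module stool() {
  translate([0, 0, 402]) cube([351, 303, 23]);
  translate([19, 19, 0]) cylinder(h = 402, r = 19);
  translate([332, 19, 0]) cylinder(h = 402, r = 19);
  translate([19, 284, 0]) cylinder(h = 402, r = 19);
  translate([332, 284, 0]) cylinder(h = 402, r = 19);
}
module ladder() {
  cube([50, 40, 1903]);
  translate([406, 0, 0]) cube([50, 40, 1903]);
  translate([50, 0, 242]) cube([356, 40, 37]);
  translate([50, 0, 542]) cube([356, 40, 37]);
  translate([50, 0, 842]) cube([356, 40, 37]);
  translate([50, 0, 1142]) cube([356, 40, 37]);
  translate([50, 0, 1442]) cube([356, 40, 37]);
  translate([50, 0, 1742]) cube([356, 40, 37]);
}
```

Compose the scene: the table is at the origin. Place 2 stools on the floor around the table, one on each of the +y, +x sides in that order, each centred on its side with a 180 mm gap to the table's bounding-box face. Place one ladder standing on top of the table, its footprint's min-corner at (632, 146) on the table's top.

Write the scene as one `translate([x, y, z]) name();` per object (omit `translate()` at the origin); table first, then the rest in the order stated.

table();
translate([723, 935, 0]) stool();
translate([1977, 226, 0]) stool();
translate([632, 146, 755]) ladder();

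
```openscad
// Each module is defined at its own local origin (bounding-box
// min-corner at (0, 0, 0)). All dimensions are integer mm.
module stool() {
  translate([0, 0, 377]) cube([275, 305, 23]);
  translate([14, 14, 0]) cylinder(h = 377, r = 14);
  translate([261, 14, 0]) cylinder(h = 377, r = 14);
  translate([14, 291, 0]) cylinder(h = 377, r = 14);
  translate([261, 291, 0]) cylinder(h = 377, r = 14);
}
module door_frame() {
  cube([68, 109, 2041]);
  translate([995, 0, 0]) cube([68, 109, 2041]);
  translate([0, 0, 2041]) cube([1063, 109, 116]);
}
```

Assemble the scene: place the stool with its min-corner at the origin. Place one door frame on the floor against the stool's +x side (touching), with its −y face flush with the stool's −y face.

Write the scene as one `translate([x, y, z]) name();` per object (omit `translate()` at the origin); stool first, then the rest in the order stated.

stool();
translate([275, 0, 0]) door_frame();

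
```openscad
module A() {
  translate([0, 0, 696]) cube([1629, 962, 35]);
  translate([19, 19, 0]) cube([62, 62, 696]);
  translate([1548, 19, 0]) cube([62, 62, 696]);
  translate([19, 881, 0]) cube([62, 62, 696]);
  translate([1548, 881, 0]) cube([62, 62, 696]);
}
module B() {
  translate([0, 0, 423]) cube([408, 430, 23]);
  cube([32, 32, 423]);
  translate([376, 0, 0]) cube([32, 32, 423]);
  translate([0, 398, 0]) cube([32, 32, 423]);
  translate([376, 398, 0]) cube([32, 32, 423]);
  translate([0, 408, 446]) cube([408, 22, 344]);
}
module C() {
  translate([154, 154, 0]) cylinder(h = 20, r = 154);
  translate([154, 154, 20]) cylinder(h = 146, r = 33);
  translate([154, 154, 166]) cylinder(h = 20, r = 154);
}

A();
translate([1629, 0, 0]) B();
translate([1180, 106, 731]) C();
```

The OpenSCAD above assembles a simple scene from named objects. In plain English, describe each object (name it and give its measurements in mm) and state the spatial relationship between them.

A is a rectangular dining table. The top is 1629×962×35 mm with its upper surface at z = 731 mm. It stands on four 62×62 mm square legs, each inset 19 mm from the nearest pair of top edges, running from the floor to the underside of the top.

B is a chair: 408×430 mm seat, 23 mm thick, top at z = 446 mm, on four 32 mm square corner legs flush with the seat edges. A 22 mm thick backrest slab spans the full seat width, extending 344 mm above the seat top, its back face flush with the seat's +y edge.

C is a spool: two coaxial disc flanges of radius 154 mm and thickness 20 mm, joined by a core cylinder of radius 33 mm and height 146 mm. The lower flange rests on z = 0 and the three cylinders share a vertical axis.

The chair is against the table's +x side, with their −y faces flush. The spool is on top of the table.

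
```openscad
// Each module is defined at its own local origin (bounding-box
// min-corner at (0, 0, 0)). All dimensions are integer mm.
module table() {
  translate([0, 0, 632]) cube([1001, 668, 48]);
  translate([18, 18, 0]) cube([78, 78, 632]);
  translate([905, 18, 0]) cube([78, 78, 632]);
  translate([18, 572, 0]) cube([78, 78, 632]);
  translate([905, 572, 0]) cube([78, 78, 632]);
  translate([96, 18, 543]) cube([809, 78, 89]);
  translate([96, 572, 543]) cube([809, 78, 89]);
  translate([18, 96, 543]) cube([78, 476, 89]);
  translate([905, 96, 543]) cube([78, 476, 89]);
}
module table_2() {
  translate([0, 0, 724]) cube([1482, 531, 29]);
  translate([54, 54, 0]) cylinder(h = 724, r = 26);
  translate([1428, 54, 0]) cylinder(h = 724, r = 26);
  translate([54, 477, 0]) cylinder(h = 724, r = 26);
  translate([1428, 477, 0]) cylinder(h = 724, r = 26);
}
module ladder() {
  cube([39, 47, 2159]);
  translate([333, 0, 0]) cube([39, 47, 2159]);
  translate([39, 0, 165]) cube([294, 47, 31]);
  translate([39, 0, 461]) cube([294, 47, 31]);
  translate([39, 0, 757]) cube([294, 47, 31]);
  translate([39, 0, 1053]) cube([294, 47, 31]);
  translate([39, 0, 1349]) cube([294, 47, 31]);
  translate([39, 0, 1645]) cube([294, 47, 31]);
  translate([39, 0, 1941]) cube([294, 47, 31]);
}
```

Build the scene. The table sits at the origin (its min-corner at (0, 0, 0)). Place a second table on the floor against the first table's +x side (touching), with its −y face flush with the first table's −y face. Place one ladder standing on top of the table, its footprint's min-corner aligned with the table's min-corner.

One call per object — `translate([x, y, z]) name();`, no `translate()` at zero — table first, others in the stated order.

table();
translate([1001, 0, 0]) table_2();
translate([0, 0, 680]) ladder();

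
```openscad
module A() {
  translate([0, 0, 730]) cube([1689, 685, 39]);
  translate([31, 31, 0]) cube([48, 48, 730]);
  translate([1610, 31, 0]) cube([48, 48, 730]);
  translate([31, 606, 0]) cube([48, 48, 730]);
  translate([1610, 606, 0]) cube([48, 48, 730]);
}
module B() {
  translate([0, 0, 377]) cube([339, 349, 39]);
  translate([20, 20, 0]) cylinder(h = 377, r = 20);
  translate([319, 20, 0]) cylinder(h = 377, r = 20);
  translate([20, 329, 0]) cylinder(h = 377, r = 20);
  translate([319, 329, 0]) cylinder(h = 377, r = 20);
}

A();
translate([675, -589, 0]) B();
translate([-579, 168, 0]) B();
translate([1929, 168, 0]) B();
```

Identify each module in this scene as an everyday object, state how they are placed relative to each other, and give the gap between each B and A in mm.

Each stool's nearest face is 240 mm from the table's bounding box.

A is a table. B is a stool. Three stools sit around the table at the −y, −x, +x sides. The gap between each stool and the table is 240 mm.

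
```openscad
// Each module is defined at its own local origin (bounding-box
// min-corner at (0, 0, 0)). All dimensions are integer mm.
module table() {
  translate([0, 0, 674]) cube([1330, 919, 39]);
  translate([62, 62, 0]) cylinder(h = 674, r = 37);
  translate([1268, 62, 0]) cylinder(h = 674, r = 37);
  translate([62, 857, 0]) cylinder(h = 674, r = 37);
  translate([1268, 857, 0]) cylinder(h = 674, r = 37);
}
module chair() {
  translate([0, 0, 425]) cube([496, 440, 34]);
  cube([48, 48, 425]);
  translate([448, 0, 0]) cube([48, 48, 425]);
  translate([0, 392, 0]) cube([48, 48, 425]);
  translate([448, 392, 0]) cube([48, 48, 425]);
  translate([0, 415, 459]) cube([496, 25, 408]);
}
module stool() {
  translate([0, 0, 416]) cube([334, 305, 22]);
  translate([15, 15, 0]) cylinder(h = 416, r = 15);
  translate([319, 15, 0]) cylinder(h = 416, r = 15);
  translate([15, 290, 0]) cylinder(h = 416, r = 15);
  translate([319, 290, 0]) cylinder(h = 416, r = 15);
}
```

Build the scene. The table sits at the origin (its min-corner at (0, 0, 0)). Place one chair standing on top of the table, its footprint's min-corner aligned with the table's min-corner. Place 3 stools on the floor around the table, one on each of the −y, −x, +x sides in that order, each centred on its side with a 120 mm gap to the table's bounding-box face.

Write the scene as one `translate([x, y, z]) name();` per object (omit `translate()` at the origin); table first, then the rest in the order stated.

table();
translate([0, 0, 713]) chair();
translate([498, -425, 0]) stool();
translate([-454, 307, 0]) stool();
translate([1450, 307, 0]) stool();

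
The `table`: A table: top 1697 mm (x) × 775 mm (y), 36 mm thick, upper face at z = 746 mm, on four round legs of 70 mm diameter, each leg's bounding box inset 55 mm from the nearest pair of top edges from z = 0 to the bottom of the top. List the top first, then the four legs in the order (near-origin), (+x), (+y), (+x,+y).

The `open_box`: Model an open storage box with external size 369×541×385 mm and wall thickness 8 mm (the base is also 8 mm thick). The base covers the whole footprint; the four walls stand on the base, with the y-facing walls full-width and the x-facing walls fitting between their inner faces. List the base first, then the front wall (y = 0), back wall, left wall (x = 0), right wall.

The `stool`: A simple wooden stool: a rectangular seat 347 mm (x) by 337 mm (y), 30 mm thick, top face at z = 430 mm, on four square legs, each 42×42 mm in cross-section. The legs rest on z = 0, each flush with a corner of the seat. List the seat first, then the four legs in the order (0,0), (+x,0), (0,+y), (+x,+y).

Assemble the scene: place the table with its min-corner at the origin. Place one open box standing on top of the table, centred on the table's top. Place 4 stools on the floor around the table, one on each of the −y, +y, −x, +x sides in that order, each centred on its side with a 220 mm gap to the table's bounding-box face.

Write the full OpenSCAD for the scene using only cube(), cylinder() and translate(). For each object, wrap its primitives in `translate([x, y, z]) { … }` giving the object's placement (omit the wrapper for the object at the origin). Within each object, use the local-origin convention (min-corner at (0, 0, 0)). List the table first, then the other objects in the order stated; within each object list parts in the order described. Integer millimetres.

translate([0, 0, 710]) cube([1697, 775, 36]);
translate([90, 90, 0]) cylinder(h = 710, r = 35);
translate([1607, 90, 0]) cylinder(h = 710, r = 35);
translate([90, 685, 0]) cylinder(h = 710, r = 35);
translate([1607, 685, 0]) cylinder(h = 710, r = 35);
translate([664, 117, 746]) {
  cube([369, 541, 8]);
  translate([0, 0, 8]) cube([369, 8, 377]);
  translate([0, 533, 8]) cube([369, 8, 377]);
  translate([0, 8, 8]) cube([8, 525, 377]);
  translate([361, 8, 8]) cube([8, 525, 377]);
}
translate([675, -557, 0]) {
  translate([0, 0, 400]) cube([347, 337, 30]);
  cube([42, 42, 400]);
  translate([305, 0, 0]) cube([42, 42, 400]);
  translate([0, 295, 0]) cube([42, 42, 400]);
  translate([305, 295, 0]) cube([42, 42, 400]);
}
translate([675, 995, 0]) {
  translate([0, 0, 400]) cube([347, 337, 30]);
  cube([42, 42, 400]);
  translate([305, 0, 0]) cube([42, 42, 400]);
  translate([0, 295, 0]) cube([42, 42, 400]);
  translate([305, 295, 0]) cube([42, 42, 400]);
}
translate([-567, 219, 0]) {
  translate([0, 0, 400]) cube([347, 337, 30]);
  cube([42, 42, 400]);
  translate([305, 0, 0]) cube([42, 42, 400]);
  translate([0, 295, 0]) cube([42, 42, 400]);
  translate([305, 295, 0]) cube([42, 42, 400]);
}
translate([1917, 219, 0]) {
  translate([0, 0, 400]) cube([347, 337, 30]);
  cube([42, 42, 400]);
  translate([305, 0, 0]) cube([42, 42, 400]);
  translate([0, 295, 0]) cube([42, 42, 400]);
  translate([305, 295, 0]) cube([42, 42, 400]);
}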